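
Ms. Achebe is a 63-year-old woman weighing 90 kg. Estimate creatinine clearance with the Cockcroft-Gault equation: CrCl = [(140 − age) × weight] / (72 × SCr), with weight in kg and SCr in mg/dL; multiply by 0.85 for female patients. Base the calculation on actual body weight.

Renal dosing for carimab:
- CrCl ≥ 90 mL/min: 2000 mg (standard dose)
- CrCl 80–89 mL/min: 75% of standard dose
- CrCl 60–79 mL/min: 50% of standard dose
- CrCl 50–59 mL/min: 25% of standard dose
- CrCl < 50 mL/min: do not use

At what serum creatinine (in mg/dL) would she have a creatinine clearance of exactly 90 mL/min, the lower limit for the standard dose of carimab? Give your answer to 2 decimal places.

Standard dose requires CrCl ≥ 90 mL/min.
Set (140 − 63) × 90 × 0.85 / (72 × SCr) = 90
SCr = (140 − 63) × 90 × 0.85 / (72 × 90) = 0.909 mg/dL

0.91 mg/dL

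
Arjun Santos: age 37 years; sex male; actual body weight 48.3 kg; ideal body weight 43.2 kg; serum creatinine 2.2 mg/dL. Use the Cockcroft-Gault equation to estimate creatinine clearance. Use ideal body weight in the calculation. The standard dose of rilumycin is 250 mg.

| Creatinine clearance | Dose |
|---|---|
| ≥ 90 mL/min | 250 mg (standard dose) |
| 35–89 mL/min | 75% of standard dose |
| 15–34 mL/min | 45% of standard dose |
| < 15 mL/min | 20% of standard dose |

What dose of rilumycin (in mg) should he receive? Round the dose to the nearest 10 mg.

CrCl = (140 − 37) × 43.2 / (72 × 2.2) = 4449.6 / 158.40 ≈ 28.1 mL/min
CrCl ≈ 28 mL/min → bracket 15–34 mL/min.
45% of 250 mg = 112.5 mg → 110 mg

110 mg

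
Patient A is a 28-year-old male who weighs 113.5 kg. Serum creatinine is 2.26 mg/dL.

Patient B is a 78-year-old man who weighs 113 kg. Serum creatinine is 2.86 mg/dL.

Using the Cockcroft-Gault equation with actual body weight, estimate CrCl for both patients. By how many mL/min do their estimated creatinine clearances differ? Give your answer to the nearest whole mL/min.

44 mL/min

Patient A: CrCl = (140 − 28) × 113.5 / (72 × 2.26) = 12712.0 / 162.72 ≈ 78.1 mL/min
Patient B: CrCl = (140 − 78) × 113 / (72 × 2.86) = 7006.0 / 205.92 ≈ 34.0 mL/min
|78.1 − 34.0| = 44.1 mL/min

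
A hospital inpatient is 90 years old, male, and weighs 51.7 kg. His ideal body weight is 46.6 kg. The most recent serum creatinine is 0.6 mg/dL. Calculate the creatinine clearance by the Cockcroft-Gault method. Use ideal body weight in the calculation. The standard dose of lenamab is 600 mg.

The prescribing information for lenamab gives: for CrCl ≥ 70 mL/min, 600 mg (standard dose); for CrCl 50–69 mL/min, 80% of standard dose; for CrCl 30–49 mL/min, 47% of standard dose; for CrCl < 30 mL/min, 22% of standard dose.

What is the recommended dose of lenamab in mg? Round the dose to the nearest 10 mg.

480 mg

CrCl = (140 − 90) × 46.6 / (72 × 0.6) = 2330.0 / 43.20 ≈ 53.9 mL/min
CrCl ≈ 54 mL/min → bracket 50–69 mL/min.
80% of 600 mg = 480 mg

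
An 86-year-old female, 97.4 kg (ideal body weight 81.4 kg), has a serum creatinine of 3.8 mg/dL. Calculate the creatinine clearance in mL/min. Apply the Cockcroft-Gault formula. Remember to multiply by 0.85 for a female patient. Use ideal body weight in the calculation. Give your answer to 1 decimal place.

CrCl = (140 − 86) × 81.4 / (72 × 3.8) × 0.85 = 4395.6 / 273.60 × 0.85 ≈ 13.7 mL/min

13.7 mL/min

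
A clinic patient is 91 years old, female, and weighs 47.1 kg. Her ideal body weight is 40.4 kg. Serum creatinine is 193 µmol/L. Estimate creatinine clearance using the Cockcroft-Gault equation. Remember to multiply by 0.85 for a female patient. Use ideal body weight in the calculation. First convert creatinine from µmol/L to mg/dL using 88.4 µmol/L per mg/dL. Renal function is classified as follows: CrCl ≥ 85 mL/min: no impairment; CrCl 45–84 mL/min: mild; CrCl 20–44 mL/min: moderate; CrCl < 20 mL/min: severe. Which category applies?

severe

SCr = 193 / 88.4 = 2.183 mg/dL
CrCl = (140 − 91) × 40.4 / (72 × 2.183) × 0.85 = 1979.6 / 157.18 × 0.85 ≈ 10.7 mL/min
11 mL/min falls in the 'severe' range.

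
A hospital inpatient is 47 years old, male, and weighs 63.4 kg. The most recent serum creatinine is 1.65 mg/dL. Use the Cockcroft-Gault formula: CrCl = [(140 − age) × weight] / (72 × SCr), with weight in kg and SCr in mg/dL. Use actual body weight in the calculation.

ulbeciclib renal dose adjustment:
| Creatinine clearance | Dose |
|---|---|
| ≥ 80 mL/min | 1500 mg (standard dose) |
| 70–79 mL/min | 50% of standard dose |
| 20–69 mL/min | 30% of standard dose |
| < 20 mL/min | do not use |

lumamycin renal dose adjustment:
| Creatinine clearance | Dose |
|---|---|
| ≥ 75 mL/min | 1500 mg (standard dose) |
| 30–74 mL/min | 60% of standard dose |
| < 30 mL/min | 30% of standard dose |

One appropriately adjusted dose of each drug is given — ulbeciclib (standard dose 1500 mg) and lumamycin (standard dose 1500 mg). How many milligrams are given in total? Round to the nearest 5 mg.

CrCl = (140 − 47) × 63.4 / (72 × 1.65) = 5896.2 / 118.80 ≈ 49.6 mL/min
CrCl ≈ 50 mL/min.
ulbeciclib: 20–69 mL/min → 30% of 1500 mg = 450 mg.
lumamycin: 30–74 mL/min → 60% of 1500 mg = 900 mg.
Total = 450 + 900 = 1350 mg.

1350 mg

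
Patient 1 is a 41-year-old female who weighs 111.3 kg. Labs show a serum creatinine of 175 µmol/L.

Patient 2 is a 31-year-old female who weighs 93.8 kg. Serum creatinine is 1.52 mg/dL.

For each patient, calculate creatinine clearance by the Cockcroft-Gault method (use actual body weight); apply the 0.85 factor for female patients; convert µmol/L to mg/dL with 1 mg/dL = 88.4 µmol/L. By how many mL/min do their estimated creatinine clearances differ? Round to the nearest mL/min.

Patient 1: SCr = 175 / 88.4 = 1.98 mg/dL
Patient 1: CrCl = (140 − 41) × 111.3 / (72 × 1.98) × 0.85 = 11018.7 / 142.56 × 0.85 ≈ 65.7 mL/min
Patient 2: CrCl = (140 − 31) × 93.8 / (72 × 1.52) × 0.85 = 10224.2 / 109.44 × 0.85 ≈ 79.4 mL/min
|65.7 − 79.4| = 13.7 mL/min

14 mL/min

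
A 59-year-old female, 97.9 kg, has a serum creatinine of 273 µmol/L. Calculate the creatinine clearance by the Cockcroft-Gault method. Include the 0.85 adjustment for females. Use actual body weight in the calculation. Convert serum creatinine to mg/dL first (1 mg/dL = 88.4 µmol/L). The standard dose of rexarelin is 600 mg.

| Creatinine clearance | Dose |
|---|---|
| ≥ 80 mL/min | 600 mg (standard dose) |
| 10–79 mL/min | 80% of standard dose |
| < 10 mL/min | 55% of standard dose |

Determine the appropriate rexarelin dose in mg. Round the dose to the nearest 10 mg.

SCr = 273 / 88.4 = 3.088 mg/dL
CrCl = (140 − 59) × 97.9 / (72 × 3.088) × 0.85 = 7929.9 / 222.34 × 0.85 ≈ 30.3 mL/min
CrCl ≈ 30 mL/min → bracket 10–79 mL/min.
80% of 600 mg = 480 mg

480 mg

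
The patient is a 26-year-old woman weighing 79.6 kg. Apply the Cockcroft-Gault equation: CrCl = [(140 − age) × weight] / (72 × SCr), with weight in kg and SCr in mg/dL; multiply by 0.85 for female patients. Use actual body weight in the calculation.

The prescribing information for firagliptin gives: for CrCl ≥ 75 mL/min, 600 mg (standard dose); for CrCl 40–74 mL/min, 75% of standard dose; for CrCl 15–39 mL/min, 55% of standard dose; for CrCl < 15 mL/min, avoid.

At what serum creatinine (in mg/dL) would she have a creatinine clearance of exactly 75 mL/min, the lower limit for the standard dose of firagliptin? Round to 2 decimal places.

1.43 mg/dL

Standard dose requires CrCl ≥ 75 mL/min.
Set (140 − 26) × 79.6 × 0.85 / (72 × SCr) = 75
SCr = (140 − 26) × 79.6 × 0.85 / (72 × 75) = 1.428 mg/dL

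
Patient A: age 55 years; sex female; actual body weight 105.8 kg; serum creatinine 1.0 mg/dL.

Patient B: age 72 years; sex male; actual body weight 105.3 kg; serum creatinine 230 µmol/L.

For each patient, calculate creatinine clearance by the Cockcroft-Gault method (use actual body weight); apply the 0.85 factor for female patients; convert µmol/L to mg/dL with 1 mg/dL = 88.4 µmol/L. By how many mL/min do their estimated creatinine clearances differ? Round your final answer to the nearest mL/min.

68 mL/min

Patient A: CrCl = (140 − 55) × 105.8 / (72 × 1) × 0.85 = 8993.0 / 72.00 × 0.85 ≈ 106.2 mL/min
Patient B: SCr = 230 / 88.4 = 2.602 mg/dL
Patient B: CrCl = (140 − 72) × 105.3 / (72 × 2.602) = 7160.4 / 187.34 ≈ 38.2 mL/min
|106.2 − 38.2| = 68.0 mL/min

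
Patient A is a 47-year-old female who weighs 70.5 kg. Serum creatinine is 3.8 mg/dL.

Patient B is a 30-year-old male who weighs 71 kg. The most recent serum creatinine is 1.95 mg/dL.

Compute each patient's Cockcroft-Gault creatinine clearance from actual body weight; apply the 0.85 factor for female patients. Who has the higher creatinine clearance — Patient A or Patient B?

Patient A: CrCl = (140 − 47) × 70.5 / (72 × 3.8) × 0.85 = 6556.5 / 273.60 × 0.85 ≈ 20.4 mL/min
Patient B: CrCl = (140 − 30) × 71 / (72 × 1.95) = 7810.0 / 140.40 ≈ 55.6 mL/min
20.4 vs 55.6 mL/min → Patient B is higher.

Patient B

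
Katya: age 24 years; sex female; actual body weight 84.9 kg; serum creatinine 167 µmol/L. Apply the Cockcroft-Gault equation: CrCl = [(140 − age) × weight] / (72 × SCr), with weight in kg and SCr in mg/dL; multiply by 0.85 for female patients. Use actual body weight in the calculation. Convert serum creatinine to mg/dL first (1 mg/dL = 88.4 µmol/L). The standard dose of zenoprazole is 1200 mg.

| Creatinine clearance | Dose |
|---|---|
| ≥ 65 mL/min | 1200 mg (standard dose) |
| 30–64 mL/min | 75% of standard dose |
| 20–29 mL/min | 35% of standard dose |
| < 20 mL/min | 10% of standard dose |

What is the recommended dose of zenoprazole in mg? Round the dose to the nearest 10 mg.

SCr = 167 / 88.4 = 1.889 mg/dL
CrCl = (140 − 24) × 84.9 / (72 × 1.889) × 0.85 = 9848.4 / 136.01 × 0.85 ≈ 61.5 mL/min
CrCl ≈ 62 mL/min → bracket 30–64 mL/min.
75% of 1200 mg = 900 mg

900 mg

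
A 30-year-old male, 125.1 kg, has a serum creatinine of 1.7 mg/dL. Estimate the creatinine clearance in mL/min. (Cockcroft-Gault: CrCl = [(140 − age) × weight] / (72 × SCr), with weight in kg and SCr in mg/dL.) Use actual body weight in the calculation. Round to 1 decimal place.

CrCl = (140 − 30) × 125.1 / (72 × 1.7) = 13761.0 / 122.40 ≈ 112.4 mL/min

112.4 mL/min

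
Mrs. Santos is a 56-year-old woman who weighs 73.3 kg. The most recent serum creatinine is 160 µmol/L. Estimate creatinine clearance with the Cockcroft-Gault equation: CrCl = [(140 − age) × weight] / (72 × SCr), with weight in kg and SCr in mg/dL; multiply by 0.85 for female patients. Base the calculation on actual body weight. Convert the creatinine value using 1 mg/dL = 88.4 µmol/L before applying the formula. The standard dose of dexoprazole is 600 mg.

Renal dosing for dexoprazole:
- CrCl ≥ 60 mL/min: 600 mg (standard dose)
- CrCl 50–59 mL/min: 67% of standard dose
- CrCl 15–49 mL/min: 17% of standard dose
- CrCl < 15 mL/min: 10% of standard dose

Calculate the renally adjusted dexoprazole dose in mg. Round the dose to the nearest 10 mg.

100 mg

SCr = 160 / 88.4 = 1.81 mg/dL
CrCl = (140 − 56) × 73.3 / (72 × 1.81) × 0.85 = 6157.2 / 130.32 × 0.85 ≈ 40.2 mL/min
CrCl ≈ 40 mL/min → bracket 15–49 mL/min.
17% of 600 mg = 102 mg → 100 mg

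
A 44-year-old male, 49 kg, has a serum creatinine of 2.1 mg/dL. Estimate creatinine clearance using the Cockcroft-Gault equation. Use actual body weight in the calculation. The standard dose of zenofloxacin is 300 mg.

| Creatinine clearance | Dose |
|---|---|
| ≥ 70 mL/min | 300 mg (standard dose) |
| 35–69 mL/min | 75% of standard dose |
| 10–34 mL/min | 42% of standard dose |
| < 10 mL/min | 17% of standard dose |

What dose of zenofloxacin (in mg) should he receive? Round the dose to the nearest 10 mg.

130 mg

CrCl = (140 − 44) × 49 / (72 × 2.1) = 4704.0 / 151.20 ≈ 31.1 mL/min
CrCl ≈ 31 mL/min → bracket 10–34 mL/min.
42% of 300 mg = 126 mg → 130 mg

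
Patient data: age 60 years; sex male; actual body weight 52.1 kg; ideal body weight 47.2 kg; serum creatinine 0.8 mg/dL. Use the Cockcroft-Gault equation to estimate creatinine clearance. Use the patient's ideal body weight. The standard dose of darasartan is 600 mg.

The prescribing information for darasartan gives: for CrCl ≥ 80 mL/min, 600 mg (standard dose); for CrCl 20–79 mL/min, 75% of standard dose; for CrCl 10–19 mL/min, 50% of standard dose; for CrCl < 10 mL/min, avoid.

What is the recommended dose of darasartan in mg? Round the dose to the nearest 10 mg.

450 mg

CrCl = (140 − 60) × 47.2 / (72 × 0.8) = 3776.0 / 57.60 ≈ 65.6 mL/min
CrCl ≈ 66 mL/min → bracket 20–79 mL/min.
75% of 600 mg = 450 mg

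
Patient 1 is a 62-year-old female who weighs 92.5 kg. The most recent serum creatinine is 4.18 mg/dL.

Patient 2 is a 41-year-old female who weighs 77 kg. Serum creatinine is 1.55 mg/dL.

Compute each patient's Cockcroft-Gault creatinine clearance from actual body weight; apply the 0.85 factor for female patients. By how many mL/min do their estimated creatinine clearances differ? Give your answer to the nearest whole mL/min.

38 mL/min

Patient 1: CrCl = (140 − 62) × 92.5 / (72 × 4.18) × 0.85 = 7215.0 / 300.96 × 0.85 ≈ 20.4 mL/min
Patient 2: CrCl = (140 − 41) × 77 / (72 × 1.55) × 0.85 = 7623.0 / 111.60 × 0.85 ≈ 58.1 mL/min
|20.4 − 58.1| = 37.7 mL/min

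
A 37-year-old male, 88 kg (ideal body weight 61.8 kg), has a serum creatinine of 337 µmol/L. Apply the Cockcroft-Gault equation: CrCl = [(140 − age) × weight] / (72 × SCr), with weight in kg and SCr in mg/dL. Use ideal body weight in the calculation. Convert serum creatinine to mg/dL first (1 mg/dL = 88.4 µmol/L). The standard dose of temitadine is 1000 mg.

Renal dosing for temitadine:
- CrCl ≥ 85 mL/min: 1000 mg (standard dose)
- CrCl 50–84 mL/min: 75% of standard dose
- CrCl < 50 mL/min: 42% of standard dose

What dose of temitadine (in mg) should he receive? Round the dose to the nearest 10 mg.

420 mg

SCr = 337 / 88.4 = 3.812 mg/dL
CrCl = (140 − 37) × 61.8 / (72 × 3.812) = 6365.4 / 274.46 ≈ 23.2 mL/min
CrCl ≈ 23 mL/min → bracket < 50 mL/min.
42% of 1000 mg = 420 mg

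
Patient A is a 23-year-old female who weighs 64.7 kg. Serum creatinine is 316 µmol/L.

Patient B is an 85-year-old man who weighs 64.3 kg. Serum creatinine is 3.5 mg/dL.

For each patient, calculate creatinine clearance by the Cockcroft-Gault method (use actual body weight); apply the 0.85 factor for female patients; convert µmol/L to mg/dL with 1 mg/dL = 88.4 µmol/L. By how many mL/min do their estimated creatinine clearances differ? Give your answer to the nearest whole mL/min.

11 mL/min

Patient A: SCr = 316 / 88.4 = 3.575 mg/dL
Patient A: CrCl = (140 − 23) × 64.7 / (72 × 3.575) × 0.85 = 7569.9 / 257.40 × 0.85 ≈ 25.0 mL/min
Patient B: CrCl = (140 − 85) × 64.3 / (72 × 3.5) = 3536.5 / 252.00 ≈ 14.0 mL/min
|25.0 − 14.0| = 11.0 mL/min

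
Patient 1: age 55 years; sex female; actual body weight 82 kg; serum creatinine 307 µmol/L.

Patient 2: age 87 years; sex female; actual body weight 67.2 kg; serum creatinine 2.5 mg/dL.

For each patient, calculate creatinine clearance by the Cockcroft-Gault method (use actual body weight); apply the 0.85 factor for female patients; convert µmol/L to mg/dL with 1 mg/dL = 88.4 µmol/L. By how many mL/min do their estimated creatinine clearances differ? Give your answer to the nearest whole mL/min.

Patient 1: SCr = 307 / 88.4 = 3.473 mg/dL
Patient 1: CrCl = (140 − 55) × 82 / (72 × 3.473) × 0.85 = 6970.0 / 250.06 × 0.85 ≈ 23.7 mL/min
Patient 2: CrCl = (140 − 87) × 67.2 / (72 × 2.5) × 0.85 = 3561.6 / 180.00 × 0.85 ≈ 16.8 mL/min
|23.7 − 16.8| = 6.9 mL/min

7 mL/min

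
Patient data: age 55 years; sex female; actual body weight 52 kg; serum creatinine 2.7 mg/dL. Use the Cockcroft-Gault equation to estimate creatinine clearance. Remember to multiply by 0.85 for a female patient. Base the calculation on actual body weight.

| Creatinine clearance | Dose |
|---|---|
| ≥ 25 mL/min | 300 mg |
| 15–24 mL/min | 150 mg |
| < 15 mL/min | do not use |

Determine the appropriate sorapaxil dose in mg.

150 mg

CrCl = (140 − 55) × 52 / (72 × 2.7) × 0.85 = 4420.0 / 194.40 × 0.85 ≈ 19.3 mL/min
CrCl ≈ 19 mL/min → bracket 15–24 mL/min.
Dose for this bracket: 150 mg.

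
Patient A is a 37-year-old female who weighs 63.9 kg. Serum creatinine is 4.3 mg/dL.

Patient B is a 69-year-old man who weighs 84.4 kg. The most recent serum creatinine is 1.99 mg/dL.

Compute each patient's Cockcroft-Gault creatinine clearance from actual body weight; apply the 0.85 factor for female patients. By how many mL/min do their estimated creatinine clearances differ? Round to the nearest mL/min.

24 mL/min

Patient A: CrCl = (140 − 37) × 63.9 / (72 × 4.3) × 0.85 = 6581.7 / 309.60 × 0.85 ≈ 18.1 mL/min
Patient B: CrCl = (140 − 69) × 84.4 / (72 × 1.99) = 5992.4 / 143.28 ≈ 41.8 mL/min
|18.1 − 41.8| = 23.7 mL/min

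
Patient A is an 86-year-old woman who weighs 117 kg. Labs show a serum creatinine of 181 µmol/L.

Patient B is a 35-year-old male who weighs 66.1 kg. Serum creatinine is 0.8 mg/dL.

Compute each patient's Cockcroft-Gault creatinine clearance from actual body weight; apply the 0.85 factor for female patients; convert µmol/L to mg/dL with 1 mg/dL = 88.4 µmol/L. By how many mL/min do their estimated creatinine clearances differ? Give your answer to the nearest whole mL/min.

Patient A: SCr = 181 / 88.4 = 2.048 mg/dL
Patient A: CrCl = (140 − 86) × 117 / (72 × 2.048) × 0.85 = 6318.0 / 147.46 × 0.85 ≈ 36.4 mL/min
Patient B: CrCl = (140 − 35) × 66.1 / (72 × 0.8) = 6940.5 / 57.60 ≈ 120.5 mL/min
|36.4 − 120.5| = 84.1 mL/min

84 mL/min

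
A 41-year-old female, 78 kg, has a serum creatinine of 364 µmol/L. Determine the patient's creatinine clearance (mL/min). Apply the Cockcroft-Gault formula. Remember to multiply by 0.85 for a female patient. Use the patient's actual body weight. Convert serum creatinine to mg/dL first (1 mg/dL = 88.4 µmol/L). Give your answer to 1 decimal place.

22.1 mL/min

SCr = 364 / 88.4 = 4.118 mg/dL
CrCl = (140 − 41) × 78 / (72 × 4.118) × 0.85 = 7722.0 / 296.50 × 0.85 ≈ 22.1 mL/min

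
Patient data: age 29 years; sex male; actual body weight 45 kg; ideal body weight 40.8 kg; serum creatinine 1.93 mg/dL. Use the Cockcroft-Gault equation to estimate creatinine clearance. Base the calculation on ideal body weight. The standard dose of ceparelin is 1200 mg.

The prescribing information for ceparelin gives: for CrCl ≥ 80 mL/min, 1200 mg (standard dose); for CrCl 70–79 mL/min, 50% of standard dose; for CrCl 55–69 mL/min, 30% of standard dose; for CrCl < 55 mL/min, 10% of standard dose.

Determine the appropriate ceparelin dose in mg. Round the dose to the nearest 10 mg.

120 mg

CrCl = (140 − 29) × 40.8 / (72 × 1.93) = 4528.8 / 138.96 ≈ 32.6 mL/min
CrCl ≈ 33 mL/min → bracket < 55 mL/min.
10% of 1200 mg = 120 mg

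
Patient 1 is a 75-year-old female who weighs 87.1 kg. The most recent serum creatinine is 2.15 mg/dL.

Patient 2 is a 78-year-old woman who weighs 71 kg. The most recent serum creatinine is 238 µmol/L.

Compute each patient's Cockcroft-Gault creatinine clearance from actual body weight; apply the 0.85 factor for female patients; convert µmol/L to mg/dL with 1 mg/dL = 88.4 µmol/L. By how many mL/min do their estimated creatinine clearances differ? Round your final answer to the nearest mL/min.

12 mL/min

Patient 1: CrCl = (140 − 75) × 87.1 / (72 × 2.15) × 0.85 = 5661.5 / 154.80 × 0.85 ≈ 31.1 mL/min
Patient 2: SCr = 238 / 88.4 = 2.692 mg/dL
Patient 2: CrCl = (140 − 78) × 71 / (72 × 2.692) × 0.85 = 4402.0 / 193.82 × 0.85 ≈ 19.3 mL/min
|31.1 − 19.3| = 11.8 mL/min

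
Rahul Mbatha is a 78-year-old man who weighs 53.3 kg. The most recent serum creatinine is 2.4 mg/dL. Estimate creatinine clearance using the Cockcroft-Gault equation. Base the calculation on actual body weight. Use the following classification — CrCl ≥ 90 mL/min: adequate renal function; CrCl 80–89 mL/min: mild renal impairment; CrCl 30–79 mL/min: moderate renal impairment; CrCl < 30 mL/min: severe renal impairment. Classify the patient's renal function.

CrCl = (140 − 78) × 53.3 / (72 × 2.4) = 3304.6 / 172.80 ≈ 19.1 mL/min
19 mL/min falls in the 'severe renal impairment' range.

severe renal impairment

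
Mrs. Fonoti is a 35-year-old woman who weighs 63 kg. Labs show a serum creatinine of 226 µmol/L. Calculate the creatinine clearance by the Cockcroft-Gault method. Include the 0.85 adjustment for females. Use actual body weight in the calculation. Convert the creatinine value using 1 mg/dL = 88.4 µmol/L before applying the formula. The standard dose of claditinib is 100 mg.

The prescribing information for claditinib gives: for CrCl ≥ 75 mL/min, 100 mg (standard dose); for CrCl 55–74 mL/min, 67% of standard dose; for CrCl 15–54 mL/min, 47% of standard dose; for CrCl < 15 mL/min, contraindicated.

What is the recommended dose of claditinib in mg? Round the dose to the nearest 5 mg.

SCr = 226 / 88.4 = 2.557 mg/dL
CrCl = (140 − 35) × 63 / (72 × 2.557) × 0.85 = 6615.0 / 184.10 × 0.85 ≈ 30.5 mL/min
CrCl ≈ 31 mL/min → bracket 15–54 mL/min.
47% of 100 mg = 47 mg → 45 mg

45 mg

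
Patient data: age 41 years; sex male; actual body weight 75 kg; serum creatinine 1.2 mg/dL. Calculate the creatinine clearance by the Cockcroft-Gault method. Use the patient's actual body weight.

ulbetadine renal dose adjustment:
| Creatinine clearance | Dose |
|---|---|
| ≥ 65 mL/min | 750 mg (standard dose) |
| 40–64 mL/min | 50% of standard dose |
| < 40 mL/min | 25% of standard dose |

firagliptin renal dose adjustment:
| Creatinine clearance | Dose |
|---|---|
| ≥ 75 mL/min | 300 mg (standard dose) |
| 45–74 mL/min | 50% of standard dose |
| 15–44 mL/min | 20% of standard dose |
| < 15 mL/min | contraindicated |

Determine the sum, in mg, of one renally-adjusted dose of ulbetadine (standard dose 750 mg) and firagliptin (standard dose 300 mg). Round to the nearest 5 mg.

CrCl = (140 − 41) × 75 / (72 × 1.2) = 7425.0 / 86.40 ≈ 85.9 mL/min
CrCl ≈ 86 mL/min.
ulbetadine: ≥ 65 mL/min → 100% of 750 mg = 750 mg.
firagliptin: ≥ 75 mL/min → 100% of 300 mg = 300 mg.
Total = 750 + 300 = 1050 mg.

1050 mg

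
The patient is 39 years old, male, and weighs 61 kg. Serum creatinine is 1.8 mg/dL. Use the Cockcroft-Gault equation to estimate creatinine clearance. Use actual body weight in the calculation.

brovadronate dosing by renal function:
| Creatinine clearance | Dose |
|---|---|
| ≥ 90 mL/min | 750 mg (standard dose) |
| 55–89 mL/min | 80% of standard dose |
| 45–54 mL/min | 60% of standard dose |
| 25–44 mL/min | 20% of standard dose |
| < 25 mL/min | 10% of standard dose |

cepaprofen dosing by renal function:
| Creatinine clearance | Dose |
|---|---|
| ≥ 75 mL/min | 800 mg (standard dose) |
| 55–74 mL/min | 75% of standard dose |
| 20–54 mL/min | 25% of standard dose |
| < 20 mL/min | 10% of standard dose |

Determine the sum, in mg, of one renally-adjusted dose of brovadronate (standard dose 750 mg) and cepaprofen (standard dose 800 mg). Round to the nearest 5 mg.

CrCl = (140 − 39) × 61 / (72 × 1.8) = 6161.0 / 129.60 ≈ 47.5 mL/min
CrCl ≈ 48 mL/min.
brovadronate: 45–54 mL/min → 60% of 750 mg = 450 mg.
cepaprofen: 20–54 mL/min → 25% of 800 mg = 200 mg.
Total = 450 + 200 = 650 mg.

650 mg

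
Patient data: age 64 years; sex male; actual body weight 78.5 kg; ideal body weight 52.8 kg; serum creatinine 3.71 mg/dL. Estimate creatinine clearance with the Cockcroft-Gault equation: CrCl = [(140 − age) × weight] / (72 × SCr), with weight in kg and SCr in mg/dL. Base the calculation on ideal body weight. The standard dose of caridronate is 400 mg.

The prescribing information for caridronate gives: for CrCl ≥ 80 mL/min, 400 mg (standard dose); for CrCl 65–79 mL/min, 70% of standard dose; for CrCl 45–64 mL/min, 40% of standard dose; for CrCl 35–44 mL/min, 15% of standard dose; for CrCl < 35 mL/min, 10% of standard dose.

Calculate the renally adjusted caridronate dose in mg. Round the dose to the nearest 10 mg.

CrCl = (140 − 64) × 52.8 / (72 × 3.71) = 4012.8 / 267.12 ≈ 15.0 mL/min
CrCl ≈ 15 mL/min → bracket < 35 mL/min.
10% of 400 mg = 40 mg

40 mg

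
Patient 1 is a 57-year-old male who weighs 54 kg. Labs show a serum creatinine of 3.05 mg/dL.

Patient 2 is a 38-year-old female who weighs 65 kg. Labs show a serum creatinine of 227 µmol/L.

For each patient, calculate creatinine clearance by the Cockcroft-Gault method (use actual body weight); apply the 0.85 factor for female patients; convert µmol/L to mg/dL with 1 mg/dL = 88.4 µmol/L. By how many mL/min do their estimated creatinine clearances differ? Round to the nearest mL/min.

10 mL/min

Patient 1: CrCl = (140 − 57) × 54 / (72 × 3.05) = 4482.0 / 219.60 ≈ 20.4 mL/min
Patient 2: SCr = 227 / 88.4 = 2.568 mg/dL
Patient 2: CrCl = (140 − 38) × 65 / (72 × 2.568) × 0.85 = 6630.0 / 184.90 × 0.85 ≈ 30.5 mL/min
|20.4 − 30.5| = 10.1 mL/min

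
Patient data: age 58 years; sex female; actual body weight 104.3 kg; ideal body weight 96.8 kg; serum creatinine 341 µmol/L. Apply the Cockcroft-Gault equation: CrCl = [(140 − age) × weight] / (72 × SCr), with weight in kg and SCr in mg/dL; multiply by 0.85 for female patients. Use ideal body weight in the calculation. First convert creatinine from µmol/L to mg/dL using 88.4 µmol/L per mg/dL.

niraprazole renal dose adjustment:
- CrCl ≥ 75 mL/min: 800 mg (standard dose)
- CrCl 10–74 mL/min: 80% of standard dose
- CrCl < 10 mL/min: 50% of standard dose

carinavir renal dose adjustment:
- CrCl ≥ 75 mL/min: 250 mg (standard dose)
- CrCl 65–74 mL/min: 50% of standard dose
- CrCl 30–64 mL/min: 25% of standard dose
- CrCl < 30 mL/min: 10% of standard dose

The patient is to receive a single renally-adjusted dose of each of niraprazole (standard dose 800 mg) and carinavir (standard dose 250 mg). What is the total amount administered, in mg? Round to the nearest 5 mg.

665 mg

SCr = 341 / 88.4 = 3.857 mg/dL
CrCl = (140 − 58) × 96.8 / (72 × 3.857) × 0.85 = 7937.6 / 277.70 × 0.85 ≈ 24.3 mL/min
CrCl ≈ 24 mL/min.
niraprazole: 10–74 mL/min → 80% of 800 mg = 640 mg.
carinavir: < 30 mL/min → 10% of 250 mg = 25 mg.
Total = 640 + 25 = 665 mg.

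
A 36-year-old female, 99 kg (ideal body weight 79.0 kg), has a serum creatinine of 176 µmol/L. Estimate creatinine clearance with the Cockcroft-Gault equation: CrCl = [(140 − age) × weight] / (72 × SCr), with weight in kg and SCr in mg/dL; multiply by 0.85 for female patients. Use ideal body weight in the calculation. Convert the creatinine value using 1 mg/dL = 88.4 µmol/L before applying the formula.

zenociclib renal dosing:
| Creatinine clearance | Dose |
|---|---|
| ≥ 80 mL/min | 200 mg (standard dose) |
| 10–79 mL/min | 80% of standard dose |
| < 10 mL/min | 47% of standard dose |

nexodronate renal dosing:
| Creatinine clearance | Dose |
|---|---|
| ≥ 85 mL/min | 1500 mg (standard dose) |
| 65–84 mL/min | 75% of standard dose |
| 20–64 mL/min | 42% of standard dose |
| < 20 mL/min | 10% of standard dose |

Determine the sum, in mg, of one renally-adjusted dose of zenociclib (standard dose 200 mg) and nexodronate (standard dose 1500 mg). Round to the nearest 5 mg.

790 mg

SCr = 176 / 88.4 = 1.991 mg/dL
CrCl = (140 − 36) × 79 / (72 × 1.991) × 0.85 = 8216.0 / 143.35 × 0.85 ≈ 48.7 mL/min
CrCl ≈ 49 mL/min.
zenociclib: 10–79 mL/min → 80% of 200 mg = 160 mg.
nexodronate: 20–64 mL/min → 42% of 1500 mg = 630 mg.
Total = 160 + 630 = 790 mg.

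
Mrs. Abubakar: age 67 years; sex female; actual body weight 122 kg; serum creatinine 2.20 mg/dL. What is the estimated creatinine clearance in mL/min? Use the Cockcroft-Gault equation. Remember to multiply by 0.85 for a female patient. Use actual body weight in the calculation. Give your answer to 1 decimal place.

47.8 mL/min

CrCl = (140 − 67) × 122 / (72 × 2.2) × 0.85 = 8906.0 / 158.40 × 0.85 ≈ 47.8 mL/min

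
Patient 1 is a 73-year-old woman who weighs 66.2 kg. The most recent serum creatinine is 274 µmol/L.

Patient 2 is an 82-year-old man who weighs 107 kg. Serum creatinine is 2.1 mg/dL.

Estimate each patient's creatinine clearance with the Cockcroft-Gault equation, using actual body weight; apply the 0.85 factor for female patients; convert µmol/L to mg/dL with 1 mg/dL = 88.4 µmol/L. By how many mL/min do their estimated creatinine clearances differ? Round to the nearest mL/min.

24 mL/min

Patient 1: SCr = 274 / 88.4 = 3.1 mg/dL
Patient 1: CrCl = (140 − 73) × 66.2 / (72 × 3.1) × 0.85 = 4435.4 / 223.20 × 0.85 ≈ 16.9 mL/min
Patient 2: CrCl = (140 − 82) × 107 / (72 × 2.1) = 6206.0 / 151.20 ≈ 41.0 mL/min
|16.9 − 41.0| = 24.1 mL/min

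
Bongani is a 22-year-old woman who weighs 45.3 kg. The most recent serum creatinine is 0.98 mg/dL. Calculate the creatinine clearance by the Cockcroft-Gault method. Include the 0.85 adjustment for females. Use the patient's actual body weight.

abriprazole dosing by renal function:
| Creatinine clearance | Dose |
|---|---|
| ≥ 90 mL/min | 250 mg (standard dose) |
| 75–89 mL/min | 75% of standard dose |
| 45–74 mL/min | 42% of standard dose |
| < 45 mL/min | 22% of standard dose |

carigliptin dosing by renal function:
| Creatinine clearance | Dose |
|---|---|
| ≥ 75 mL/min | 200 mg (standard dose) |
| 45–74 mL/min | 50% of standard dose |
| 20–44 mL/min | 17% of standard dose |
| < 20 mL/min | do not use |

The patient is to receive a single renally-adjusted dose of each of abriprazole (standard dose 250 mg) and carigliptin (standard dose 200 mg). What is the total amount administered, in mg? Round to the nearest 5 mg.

CrCl = (140 − 22) × 45.3 / (72 × 0.98) × 0.85 = 5345.4 / 70.56 × 0.85 ≈ 64.4 mL/min
CrCl ≈ 64 mL/min.
abriprazole: 45–74 mL/min → 42% of 250 mg = 105 mg.
carigliptin: 45–74 mL/min → 50% of 200 mg = 100 mg.
Total = 105 + 100 = 205 mg.

205 mg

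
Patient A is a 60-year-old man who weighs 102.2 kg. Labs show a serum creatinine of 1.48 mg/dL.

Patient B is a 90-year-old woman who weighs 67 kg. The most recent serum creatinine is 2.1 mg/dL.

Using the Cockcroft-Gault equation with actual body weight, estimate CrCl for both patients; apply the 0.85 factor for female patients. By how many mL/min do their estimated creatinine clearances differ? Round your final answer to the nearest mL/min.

Patient A: CrCl = (140 − 60) × 102.2 / (72 × 1.48) = 8176.0 / 106.56 ≈ 76.7 mL/min
Patient B: CrCl = (140 − 90) × 67 / (72 × 2.1) × 0.85 = 3350.0 / 151.20 × 0.85 ≈ 18.8 mL/min
|76.7 − 18.8| = 57.9 mL/min

58 mL/min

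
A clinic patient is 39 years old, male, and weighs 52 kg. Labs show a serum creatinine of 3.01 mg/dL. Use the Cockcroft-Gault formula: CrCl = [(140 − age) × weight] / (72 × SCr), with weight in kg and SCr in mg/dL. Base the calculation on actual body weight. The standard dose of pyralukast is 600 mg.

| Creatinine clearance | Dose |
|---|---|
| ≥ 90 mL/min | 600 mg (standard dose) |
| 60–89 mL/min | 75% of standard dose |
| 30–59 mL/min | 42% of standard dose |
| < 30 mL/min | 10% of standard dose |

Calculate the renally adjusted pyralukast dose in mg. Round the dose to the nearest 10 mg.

CrCl = (140 − 39) × 52 / (72 × 3.01) = 5252.0 / 216.72 ≈ 24.2 mL/min
CrCl ≈ 24 mL/min → bracket < 30 mL/min.
10% of 600 mg = 60 mg

60 mg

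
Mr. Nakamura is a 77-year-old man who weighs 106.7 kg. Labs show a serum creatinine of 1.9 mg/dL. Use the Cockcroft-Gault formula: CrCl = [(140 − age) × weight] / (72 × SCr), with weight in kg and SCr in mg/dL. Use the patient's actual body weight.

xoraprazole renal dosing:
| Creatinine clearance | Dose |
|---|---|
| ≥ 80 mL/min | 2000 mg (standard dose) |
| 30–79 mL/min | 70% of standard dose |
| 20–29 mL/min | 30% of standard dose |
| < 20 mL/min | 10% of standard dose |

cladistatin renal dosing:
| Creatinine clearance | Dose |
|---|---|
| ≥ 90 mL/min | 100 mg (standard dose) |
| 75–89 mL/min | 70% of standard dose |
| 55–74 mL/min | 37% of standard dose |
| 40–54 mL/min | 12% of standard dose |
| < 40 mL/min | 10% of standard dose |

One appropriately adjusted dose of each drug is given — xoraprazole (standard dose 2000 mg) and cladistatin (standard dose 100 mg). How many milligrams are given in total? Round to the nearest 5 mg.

1410 mg

CrCl = (140 − 77) × 106.7 / (72 × 1.9) = 6722.1 / 136.80 ≈ 49.1 mL/min
CrCl ≈ 49 mL/min.
xoraprazole: 30–79 mL/min → 70% of 2000 mg = 1400 mg.
cladistatin: 40–54 mL/min → 12% of 100 mg = 12 mg.
Total = 1400 + 12 = 1412 mg.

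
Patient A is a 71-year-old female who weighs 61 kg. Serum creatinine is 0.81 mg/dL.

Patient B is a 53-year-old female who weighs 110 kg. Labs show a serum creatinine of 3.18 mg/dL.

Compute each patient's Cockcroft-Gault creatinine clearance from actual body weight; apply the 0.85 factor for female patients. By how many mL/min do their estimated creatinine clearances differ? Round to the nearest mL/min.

Patient A: CrCl = (140 − 71) × 61 / (72 × 0.81) × 0.85 = 4209.0 / 58.32 × 0.85 ≈ 61.3 mL/min
Patient B: CrCl = (140 − 53) × 110 / (72 × 3.18) × 0.85 = 9570.0 / 228.96 × 0.85 ≈ 35.5 mL/min
|61.3 − 35.5| = 25.8 mL/min

26 mL/min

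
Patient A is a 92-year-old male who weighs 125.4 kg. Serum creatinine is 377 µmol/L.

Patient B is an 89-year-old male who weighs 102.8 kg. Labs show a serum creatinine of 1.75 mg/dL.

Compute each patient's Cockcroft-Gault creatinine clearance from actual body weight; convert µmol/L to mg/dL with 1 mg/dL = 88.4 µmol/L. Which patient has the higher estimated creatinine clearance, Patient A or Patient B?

Patient A: SCr = 377 / 88.4 = 4.265 mg/dL
Patient A: CrCl = (140 − 92) × 125.4 / (72 × 4.265) = 6019.2 / 307.08 ≈ 19.6 mL/min
Patient B: CrCl = (140 − 89) × 102.8 / (72 × 1.75) = 5242.8 / 126.00 ≈ 41.6 mL/min
19.6 vs 41.6 mL/min → Patient B is higher.

Patient B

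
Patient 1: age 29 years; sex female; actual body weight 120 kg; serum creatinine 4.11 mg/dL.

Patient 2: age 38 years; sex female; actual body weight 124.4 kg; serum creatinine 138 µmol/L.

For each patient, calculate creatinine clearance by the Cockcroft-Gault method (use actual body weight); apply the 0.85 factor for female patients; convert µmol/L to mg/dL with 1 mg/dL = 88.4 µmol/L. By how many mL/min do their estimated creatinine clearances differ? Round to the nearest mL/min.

Patient 1: CrCl = (140 − 29) × 120 / (72 × 4.11) × 0.85 = 13320.0 / 295.92 × 0.85 ≈ 38.3 mL/min
Patient 2: SCr = 138 / 88.4 = 1.561 mg/dL
Patient 2: CrCl = (140 − 38) × 124.4 / (72 × 1.561) × 0.85 = 12688.8 / 112.39 × 0.85 ≈ 96.0 mL/min
|38.3 − 96.0| = 57.7 mL/min

58 mL/min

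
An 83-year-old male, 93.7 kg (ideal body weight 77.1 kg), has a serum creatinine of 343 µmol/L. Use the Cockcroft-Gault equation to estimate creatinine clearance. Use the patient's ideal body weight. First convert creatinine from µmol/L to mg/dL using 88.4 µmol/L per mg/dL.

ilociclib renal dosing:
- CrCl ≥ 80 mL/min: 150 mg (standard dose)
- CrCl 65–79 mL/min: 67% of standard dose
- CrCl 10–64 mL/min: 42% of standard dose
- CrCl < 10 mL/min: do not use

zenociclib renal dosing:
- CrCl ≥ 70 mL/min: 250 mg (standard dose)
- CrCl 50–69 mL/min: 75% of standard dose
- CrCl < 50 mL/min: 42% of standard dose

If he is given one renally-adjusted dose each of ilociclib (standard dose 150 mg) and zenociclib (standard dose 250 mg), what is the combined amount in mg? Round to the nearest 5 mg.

SCr = 343 / 88.4 = 3.88 mg/dL
CrCl = (140 − 83) × 77.1 / (72 × 3.88) = 4394.7 / 279.36 ≈ 15.7 mL/min
CrCl ≈ 16 mL/min.
ilociclib: 10–64 mL/min → 42% of 150 mg = 63 mg.
zenociclib: < 50 mL/min → 42% of 250 mg = 105 mg.
Total = 63 + 105 = 168 mg.

170 mg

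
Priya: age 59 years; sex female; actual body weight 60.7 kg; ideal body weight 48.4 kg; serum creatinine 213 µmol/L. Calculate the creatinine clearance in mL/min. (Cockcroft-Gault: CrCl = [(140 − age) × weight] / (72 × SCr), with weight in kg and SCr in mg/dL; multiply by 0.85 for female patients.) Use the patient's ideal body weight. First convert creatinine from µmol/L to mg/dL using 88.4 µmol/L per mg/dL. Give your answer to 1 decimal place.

SCr = 213 / 88.4 = 2.41 mg/dL
CrCl = (140 − 59) × 48.4 / (72 × 2.41) × 0.85 = 3920.4 / 173.52 × 0.85 ≈ 19.2 mL/min

19.2 mL/min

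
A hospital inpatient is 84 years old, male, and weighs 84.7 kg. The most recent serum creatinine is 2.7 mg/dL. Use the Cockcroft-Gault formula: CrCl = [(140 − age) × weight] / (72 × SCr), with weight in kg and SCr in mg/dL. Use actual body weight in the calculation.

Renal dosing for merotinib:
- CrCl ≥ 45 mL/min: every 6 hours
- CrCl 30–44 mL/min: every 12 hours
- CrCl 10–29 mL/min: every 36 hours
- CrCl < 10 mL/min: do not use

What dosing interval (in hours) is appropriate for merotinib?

every 36 hours

CrCl = (140 − 84) × 84.7 / (72 × 2.7) = 4743.2 / 194.40 ≈ 24.4 mL/min
CrCl ≈ 24 mL/min → bracket 10–29 mL/min → every 36 hours.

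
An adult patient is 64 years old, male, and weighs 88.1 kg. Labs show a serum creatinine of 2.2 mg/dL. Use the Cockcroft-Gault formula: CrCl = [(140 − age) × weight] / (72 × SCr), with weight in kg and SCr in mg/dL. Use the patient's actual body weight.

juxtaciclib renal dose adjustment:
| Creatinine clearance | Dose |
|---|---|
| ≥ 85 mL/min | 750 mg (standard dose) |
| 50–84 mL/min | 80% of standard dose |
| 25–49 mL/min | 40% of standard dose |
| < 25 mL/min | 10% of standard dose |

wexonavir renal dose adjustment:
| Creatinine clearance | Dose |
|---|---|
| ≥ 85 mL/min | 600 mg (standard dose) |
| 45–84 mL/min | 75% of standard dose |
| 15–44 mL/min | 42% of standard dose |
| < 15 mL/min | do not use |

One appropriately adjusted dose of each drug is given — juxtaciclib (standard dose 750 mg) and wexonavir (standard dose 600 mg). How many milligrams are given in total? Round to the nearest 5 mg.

CrCl = (140 − 64) × 88.1 / (72 × 2.2) = 6695.6 / 158.40 ≈ 42.3 mL/min
CrCl ≈ 42 mL/min.
juxtaciclib: 25–49 mL/min → 40% of 750 mg = 300 mg.
wexonavir: 15–44 mL/min → 42% of 600 mg = 252 mg.
Total = 300 + 252 = 552 mg.

550 mg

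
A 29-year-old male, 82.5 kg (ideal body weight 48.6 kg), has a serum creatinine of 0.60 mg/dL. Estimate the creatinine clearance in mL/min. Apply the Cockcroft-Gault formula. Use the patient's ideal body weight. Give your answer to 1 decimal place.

CrCl = (140 − 29) × 48.6 / (72 × 0.6) = 5394.6 / 43.20 ≈ 124.9 mL/min

124.9 mL/min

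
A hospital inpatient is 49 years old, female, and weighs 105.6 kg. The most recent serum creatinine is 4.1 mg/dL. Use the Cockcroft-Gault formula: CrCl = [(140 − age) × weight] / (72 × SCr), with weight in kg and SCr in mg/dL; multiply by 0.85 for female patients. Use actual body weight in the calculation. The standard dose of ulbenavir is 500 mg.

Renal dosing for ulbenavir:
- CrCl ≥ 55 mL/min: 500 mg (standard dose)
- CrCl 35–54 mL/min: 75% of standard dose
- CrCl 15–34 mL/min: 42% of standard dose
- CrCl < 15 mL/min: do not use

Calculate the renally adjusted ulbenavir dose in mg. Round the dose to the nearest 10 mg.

210 mg

CrCl = (140 − 49) × 105.6 / (72 × 4.1) × 0.85 = 9609.6 / 295.20 × 0.85 ≈ 27.7 mL/min
CrCl ≈ 28 mL/min → bracket 15–34 mL/min.
42% of 500 mg = 210 mg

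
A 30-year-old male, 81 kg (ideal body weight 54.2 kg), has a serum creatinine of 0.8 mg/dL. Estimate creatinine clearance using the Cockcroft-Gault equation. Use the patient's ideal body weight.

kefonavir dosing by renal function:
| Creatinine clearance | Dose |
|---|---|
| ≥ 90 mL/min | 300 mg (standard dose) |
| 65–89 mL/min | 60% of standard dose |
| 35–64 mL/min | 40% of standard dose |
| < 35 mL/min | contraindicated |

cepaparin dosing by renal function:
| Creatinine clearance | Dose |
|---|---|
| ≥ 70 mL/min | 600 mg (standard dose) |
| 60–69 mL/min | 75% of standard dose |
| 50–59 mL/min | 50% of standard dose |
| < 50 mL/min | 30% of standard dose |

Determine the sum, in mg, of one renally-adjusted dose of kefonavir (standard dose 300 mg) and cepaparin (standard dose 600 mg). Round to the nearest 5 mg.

CrCl = (140 − 30) × 54.2 / (72 × 0.8) = 5962.0 / 57.60 ≈ 103.5 mL/min
CrCl ≈ 104 mL/min.
kefonavir: ≥ 90 mL/min → 100% of 300 mg = 300 mg.
cepaparin: ≥ 70 mL/min → 100% of 600 mg = 600 mg.
Total = 300 + 600 = 900 mg.

900 mg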